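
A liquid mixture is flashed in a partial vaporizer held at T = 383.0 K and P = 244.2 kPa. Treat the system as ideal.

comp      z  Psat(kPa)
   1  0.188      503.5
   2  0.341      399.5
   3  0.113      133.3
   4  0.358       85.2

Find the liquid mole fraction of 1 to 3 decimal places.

x_1 = 0.146

Raoult's law: Kᵢ = Pᵢˢᵃᵗ/P = Pᵢˢᵃᵗ/244.2.
  K_1 = 503.5/244.2 = 2.06183, K_2 = 399.5/244.2 = 1.63595, K_3 = 133.3/244.2 = 0.54586, K_4 = 85.2/244.2 = 0.34889
Material balance + equilibrium reduce to Σ zᵢ(Kᵢ−1)/(1+ψ(Kᵢ−1)) = 0.
Feasibility: ΣzᵢKᵢ = 1.132, Σzᵢ/Kᵢ = 1.533 — both > 1, two phases present.
Iterate (Newton) starting at ψ = 0.5:
  ψ = 0.500: g = -0.1171, g' = -0.542 → ψ = 0.284
  ψ = 0.284: g = -0.0079, g' = -0.483 → ψ = 0.268
Converged at ψ = 0.268.
Compositions from xᵢ = zᵢ/(1+ψ(Kᵢ−1)), yᵢ = Kᵢxᵢ:
  1: x = 0.146, y = 0.302
  2: x = 0.291, y = 0.477
  3: x = 0.129, y = 0.070
  4: x = 0.434, y = 0.151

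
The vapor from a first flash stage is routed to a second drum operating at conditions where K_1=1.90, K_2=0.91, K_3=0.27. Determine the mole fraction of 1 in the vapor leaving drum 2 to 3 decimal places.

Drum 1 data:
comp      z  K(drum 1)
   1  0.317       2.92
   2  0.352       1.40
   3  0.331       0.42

Drum 1:
Iterate (Newton) starting at ψ₁ = 0.5:
  ψ₁ = 0.500: g = 0.1575, g' = -0.564 → ψ₁ = 0.779
  ψ₁ = 0.779: g = 0.0010, g' = -0.591 → ψ₁ = 0.781
Converged at ψ₁ = 0.781.
Drum-1 compositions:
  1: x = 0.127, y = 0.370
  2: x = 0.268, y = 0.376
  3: x = 0.605, y = 0.254
Drum-2 feed = drum-1 vapor: z₂ = (0.3704, 0.3755, 0.2541).
Drum 2:
Rachford–Rice: g(ψ₂) = Σ zᵢ(Kᵢ−1)/(1+ψ₂(Kᵢ−1)) = 0.
Feasibility: ΣzᵢKᵢ = 1.114, Σzᵢ/Kᵢ = 1.549 — both > 1, two phases present.
Newton–Raphson from ψ₂ = 0.34:
  ψ₂ = 0.340: g = -0.0263, g' = -0.419 → ψ₂ = 0.277
  ψ₂ = 0.277: g = -0.0004, g' = -0.408 → ψ₂ = 0.276
Converged at ψ₂ = 0.276.
  1: x = 0.297, y = 0.564
  2: x = 0.385, y = 0.350
  3: x = 0.318, y = 0.086

y_1 (drum 2) = 0.564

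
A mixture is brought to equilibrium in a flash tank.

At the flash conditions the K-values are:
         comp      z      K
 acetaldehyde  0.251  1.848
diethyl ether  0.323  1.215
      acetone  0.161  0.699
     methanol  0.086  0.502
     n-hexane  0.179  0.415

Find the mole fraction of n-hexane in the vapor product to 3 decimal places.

y_n-hexane = 0.091

Newton iteration, V/F⁰ = 0.52:
  V/F = 0.520: g = -0.0556, g' = -0.285 → V/F = 0.325
  V/F = 0.325: g = -0.0023, g' = -0.266 → V/F = 0.316
Converged at V/F = 0.316.
Compositions from xᵢ = zᵢ/(1+V/F(Kᵢ−1)), yᵢ = Kᵢxᵢ:
  acetaldehyde: x = 0.198, y = 0.366
  diethyl ether: x = 0.302, y = 0.367
  acetone: x = 0.178, y = 0.124
  methanol: x = 0.102, y = 0.051
  n-hexane: x = 0.220, y = 0.091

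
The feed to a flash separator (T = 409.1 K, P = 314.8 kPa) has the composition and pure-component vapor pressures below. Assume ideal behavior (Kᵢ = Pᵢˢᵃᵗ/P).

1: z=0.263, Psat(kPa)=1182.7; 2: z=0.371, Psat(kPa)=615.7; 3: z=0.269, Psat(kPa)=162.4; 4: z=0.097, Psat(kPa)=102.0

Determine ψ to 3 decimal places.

Raoult's law: Kᵢ = Pᵢˢᵃᵗ/P = Pᵢˢᵃᵗ/314.8.
  K_1 = 1182.7/314.8 = 3.75699, K_2 = 615.7/314.8 = 1.95584, K_3 = 162.4/314.8 = 0.51588, K_4 = 102.0/314.8 = 0.32402
Let ψ = V/F and solve Σ zᵢ(Kᵢ−1)/(1+ψ(Kᵢ−1)) = 0.
Check two-phase: ΣzᵢKᵢ = 1.884 > 1 and Σzᵢ/Kᵢ = 1.080 > 1, so g(0) = 0.884 > 0 and g(1) = -0.080 < 0.
Newton–Raphson from ψ = 0.5:
  ψ = 0.500: g = 0.2739, g' = -0.719 → ψ = 0.881
  ψ = 0.881: g = 0.0149, g' = -0.732 → ψ = 0.901
Converged at ψ = 0.901.

ψ = 0.901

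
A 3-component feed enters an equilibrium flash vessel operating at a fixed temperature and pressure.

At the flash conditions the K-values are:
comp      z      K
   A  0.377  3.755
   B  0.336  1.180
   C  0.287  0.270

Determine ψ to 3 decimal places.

ψ = 0.679

Let ψ = V/F and solve Σ zᵢ(Kᵢ−1)/(1+ψ(Kᵢ−1)) = 0.
Feasibility: ΣzᵢKᵢ = 1.890, Σzᵢ/Kᵢ = 1.448 — both > 1, two phases present.
Newton iteration, ψ⁰ = 0.33:
  ψ = 0.330: g = 0.3251, g' = -1.060 → ψ = 0.637
  ψ = 0.637: g = 0.0400, g' = -0.920 → ψ = 0.680
  ψ = 0.680: g = -0.0008, g' = -0.958 → ψ = 0.679
Converged at ψ = 0.679.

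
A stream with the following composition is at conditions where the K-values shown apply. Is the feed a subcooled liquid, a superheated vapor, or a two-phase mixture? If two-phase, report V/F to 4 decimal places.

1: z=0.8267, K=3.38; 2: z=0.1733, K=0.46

ΣzᵢKᵢ = 2.8740; Σzᵢ/Kᵢ = 0.6213.
Since Σzᵢ/Kᵢ < 1 the mixture is above its dew point — single vapor phase.

superheated vapor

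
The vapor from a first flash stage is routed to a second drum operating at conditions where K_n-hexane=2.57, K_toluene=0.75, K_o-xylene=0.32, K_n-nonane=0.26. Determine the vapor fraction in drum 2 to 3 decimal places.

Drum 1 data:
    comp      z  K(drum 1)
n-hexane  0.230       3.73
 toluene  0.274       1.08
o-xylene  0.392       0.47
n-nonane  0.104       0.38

Drum 1:
Newton–Raphson from ψ₁ = 0.5:
  ψ₁ = 0.500: g = -0.0895, g' = -0.596 → ψ₁ = 0.350
  ψ₁ = 0.350: g = 0.0052, g' = -0.681 → ψ₁ = 0.357
Converged at ψ₁ = 0.357.
Drum-1 compositions:
  n-hexane: x = 0.116, y = 0.434
  toluene: x = 0.266, y = 0.288
  o-xylene: x = 0.484, y = 0.227
  n-nonane: x = 0.134, y = 0.051
Drum-2 feed = drum-1 vapor: z₂ = (0.4342, 0.2877, 0.2273, 0.0508).
Drum 2:
Newton iteration, ψ₂⁰ = 0.44:
  ψ₂ = 0.440: g = 0.0462, g' = -0.672 → ψ₂ = 0.509
Converged at ψ₂ = 0.509.
  n-hexane: x = 0.241, y = 0.620
  toluene: x = 0.330, y = 0.247
  o-xylene: x = 0.348, y = 0.111
  n-nonane: x = 0.081, y = 0.021

V/F (drum 2) = 0.509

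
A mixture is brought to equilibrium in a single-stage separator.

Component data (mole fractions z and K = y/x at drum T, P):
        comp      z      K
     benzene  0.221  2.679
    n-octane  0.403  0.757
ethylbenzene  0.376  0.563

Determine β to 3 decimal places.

β = 0.189

Let β = V/F and solve Σ zᵢ(Kᵢ−1)/(1+β(Kᵢ−1)) = 0.
Feasibility: ΣzᵢKᵢ = 1.109, Σzᵢ/Kᵢ = 1.283 — both > 1, two phases present.
Iterate (Newton) starting at β = 0.5:
  β = 0.500: g = -0.1200, g' = -0.333 → β = 0.139
  β = 0.139: g = 0.0245, g' = -0.516 → β = 0.187
  β = 0.187: g = 0.0011, g' = -0.472 → β = 0.189
Converged at β = 0.189.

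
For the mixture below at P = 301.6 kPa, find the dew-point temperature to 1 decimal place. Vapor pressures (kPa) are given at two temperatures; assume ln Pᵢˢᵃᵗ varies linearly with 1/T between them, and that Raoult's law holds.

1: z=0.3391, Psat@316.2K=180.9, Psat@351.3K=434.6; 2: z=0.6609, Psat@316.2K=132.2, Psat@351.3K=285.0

Dew-point temperature: Σzᵢ·P/Pᵢˢᵃᵗ(T) = 1. Interpolate ln Pᵢˢᵃᵗ = aᵢ + bᵢ/T.
  T = 316.2 K: ΣzᵢP/Pᵢˢᵃᵗ = 2.0731
  T = 351.3 K: ΣzᵢP/Pᵢˢᵃᵗ = 0.9347
  T = 333.8 K: ΣzᵢP/Pᵢˢᵃᵗ = 1.3613
  T = 342.6 K: ΣzᵢP/Pᵢˢᵃᵗ = 1.1213
  T = 347.0 K: ΣzᵢP/Pᵢˢᵃᵗ = 1.0215
  T = 349.1 K: ΣzᵢP/Pᵢˢᵃᵗ = 0.9779
Interpolating between 347.0 K and 349.1 K gives T ≈ 348.0 K.

T = 348.0 K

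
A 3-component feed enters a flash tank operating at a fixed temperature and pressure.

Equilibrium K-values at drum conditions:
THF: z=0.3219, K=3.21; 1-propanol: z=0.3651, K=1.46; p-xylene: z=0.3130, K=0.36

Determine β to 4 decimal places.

β = 0.7599

Newton–Raphson from β = 0.48:
  β = 0.4800: g = 0.19363, g' = -0.6891 → β = 0.7610
  β = 0.7610: g = -0.00083, g' = -0.7482 → β = 0.7599
Converged at β = 0.7599.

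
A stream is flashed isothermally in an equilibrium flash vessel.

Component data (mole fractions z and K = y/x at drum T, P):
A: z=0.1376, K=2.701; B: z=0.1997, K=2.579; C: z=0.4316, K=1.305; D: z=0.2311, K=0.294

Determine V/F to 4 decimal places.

V/F = 0.7603

Rachford–Rice: g(V/F) = Σ zᵢ(Kᵢ−1)/(1+V/F(Kᵢ−1)) = 0.
Feasibility: ΣzᵢKᵢ = 1.5179, Σzᵢ/Kᵢ = 1.2452 — both > 1, two phases present.
Newton–Raphson from V/F = 0.59:
  V/F = 0.5900: g = 0.11199, g' = -0.5998 → V/F = 0.7767
  V/F = 0.7767: g = -0.01236, g' = -0.7653 → V/F = 0.7606
  V/F = 0.7606: g = -0.00019, g' = -0.7421 → V/F = 0.7603
Converged at V/F = 0.7603.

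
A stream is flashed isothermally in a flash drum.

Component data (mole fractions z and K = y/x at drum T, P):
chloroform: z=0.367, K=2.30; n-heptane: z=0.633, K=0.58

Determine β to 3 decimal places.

β = 0.387

Material balance + equilibrium reduce to Σ zᵢ(Kᵢ−1)/(1+β(Kᵢ−1)) = 0.
Check two-phase: ΣzᵢKᵢ = 1.211 > 1 and Σzᵢ/Kᵢ = 1.251 > 1, so g(0) = 0.211 > 0 and g(1) = -0.251 < 0.
Newton iteration, β⁰ = 0.5:
  β = 0.500: g = -0.0474, g' = -0.407 → β = 0.384
  β = 0.384: g = 0.0015, g' = -0.435 → β = 0.387
Converged at β = 0.387.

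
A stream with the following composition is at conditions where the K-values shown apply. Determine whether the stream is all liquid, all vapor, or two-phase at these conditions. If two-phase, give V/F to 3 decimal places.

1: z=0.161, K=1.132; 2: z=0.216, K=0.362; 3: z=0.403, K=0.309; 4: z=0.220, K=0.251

all liquid

ΣzᵢKᵢ = 0.440; Σzᵢ/Kᵢ = 2.920.
Since ΣzᵢKᵢ < 1 the mixture is below its bubble point — single liquid phase.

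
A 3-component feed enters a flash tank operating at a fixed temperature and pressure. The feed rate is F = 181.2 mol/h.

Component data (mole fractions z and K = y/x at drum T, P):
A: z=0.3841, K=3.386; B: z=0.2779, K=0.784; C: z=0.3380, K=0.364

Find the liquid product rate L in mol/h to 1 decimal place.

L = 82.1 mol/h

Newton–Raphson from ψ = 0.5:
  ψ = 0.5000: g = 0.03541, g' = -0.7649 → ψ = 0.5463
  ψ = 0.5463: g = 0.00039, g' = -0.7499 → ψ = 0.5468
Converged at ψ = 0.5468.
Then V = ψ·F = 0.5468·181.2 = 99.1 mol/h and L = F − V = 82.1 mol/h.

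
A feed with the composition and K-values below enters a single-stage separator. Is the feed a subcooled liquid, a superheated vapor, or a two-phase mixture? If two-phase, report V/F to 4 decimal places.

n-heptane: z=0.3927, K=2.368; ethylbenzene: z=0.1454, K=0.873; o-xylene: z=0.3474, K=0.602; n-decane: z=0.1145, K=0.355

two-phase, V/F = 0.5393

ΣzᵢKᵢ = 1.3066; Σzᵢ/Kᵢ = 1.2320.
Both exceed 1, so a two-phase solution exists.
Rachford–Rice: g(ψ) = Σ zᵢ(Kᵢ−1)/(1+ψ(Kᵢ−1)) = 0.
Newton iteration, ψ⁰ = 0.5:
  ψ = 0.5000: g = 0.01767, g' = -0.4514 → ψ = 0.5391
  ψ = 0.5391: g = 0.00009, g' = -0.4473 → ψ = 0.5393
Converged at ψ = 0.5393.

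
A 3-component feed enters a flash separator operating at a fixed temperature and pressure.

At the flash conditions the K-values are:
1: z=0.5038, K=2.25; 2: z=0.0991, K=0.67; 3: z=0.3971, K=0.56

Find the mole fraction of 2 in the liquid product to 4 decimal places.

x_2 = 0.1348

Newton–Raphson from V/F = 0.33:
  V/F = 0.3300: g = 0.20474, g' = -0.5134 → V/F = 0.7288
  V/F = 0.7288: g = 0.02927, g' = -0.4009 → V/F = 0.8018
  V/F = 0.8018: g = 0.00007, g' = -0.3998 → V/F = 0.8020
Converged at V/F = 0.8020.
Compositions from xᵢ = zᵢ/(1+V/F(Kᵢ−1)), yᵢ = Kᵢxᵢ:
  1: x = 0.2516, y = 0.5661
  2: x = 0.1348, y = 0.0903
  3: x = 0.6136, y = 0.3436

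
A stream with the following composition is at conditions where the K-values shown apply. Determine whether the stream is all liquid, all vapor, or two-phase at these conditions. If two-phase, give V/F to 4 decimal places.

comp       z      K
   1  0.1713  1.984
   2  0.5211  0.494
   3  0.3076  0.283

all liquid

ΣzᵢKᵢ = 0.6843; Σzᵢ/Kᵢ = 2.2281.
Since ΣzᵢKᵢ < 1 the mixture is below its bubble point — single liquid phase.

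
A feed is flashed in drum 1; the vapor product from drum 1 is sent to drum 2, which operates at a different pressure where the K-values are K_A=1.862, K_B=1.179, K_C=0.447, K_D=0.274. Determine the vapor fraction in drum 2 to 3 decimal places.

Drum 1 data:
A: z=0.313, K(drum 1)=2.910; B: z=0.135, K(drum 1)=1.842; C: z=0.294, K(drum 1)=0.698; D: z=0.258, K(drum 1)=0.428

V/F (drum 2) = 0.251

Drum 1:
Let ψ₁ = V/F and solve Σ zᵢ(Kᵢ−1)/(1+ψ₁(Kᵢ−1)) = 0.
Check two-phase: ΣzᵢKᵢ = 1.475 > 1 and Σzᵢ/Kᵢ = 1.205 > 1, so g(0) = 0.475 > 0 and g(1) = -0.205 < 0.
Newton iteration, ψ₁⁰ = 0.5:
  ψ₁ = 0.500: g = 0.0745, g' = -0.549 → ψ₁ = 0.636
  ψ₁ = 0.636: g = 0.0022, g' = -0.523 → ψ₁ = 0.640
Converged at ψ₁ = 0.640.
Drum-1 compositions:
  A: x = 0.141, y = 0.410
  B: x = 0.088, y = 0.162
  C: x = 0.364, y = 0.254
  D: x = 0.407, y = 0.174
Drum-2 feed = drum-1 vapor: z₂ = (0.4098, 0.1616, 0.2544, 0.1742).
Drum 2:
Let ψ₂ = V/F and solve Σ zᵢ(Kᵢ−1)/(1+ψ₂(Kᵢ−1)) = 0.
Check two-phase: ΣzᵢKᵢ = 1.115 > 1 and Σzᵢ/Kᵢ = 1.562 > 1, so g(0) = 0.115 > 0 and g(1) = -0.562 < 0.
Iterate (Newton) starting at ψ₂ = 0.68:
  ψ₂ = 0.680: g = -0.2267, g' = -0.683 → ψ₂ = 0.348
  ψ₂ = 0.348: g = -0.0445, g' = -0.468 → ψ₂ = 0.253
  ψ₂ = 0.253: g = -0.0009, g' = -0.453 → ψ₂ = 0.251
Converged at ψ₂ = 0.251.
  A: x = 0.337, y = 0.627
  B: x = 0.155, y = 0.182
  C: x = 0.295, y = 0.132
  D: x = 0.213, y = 0.058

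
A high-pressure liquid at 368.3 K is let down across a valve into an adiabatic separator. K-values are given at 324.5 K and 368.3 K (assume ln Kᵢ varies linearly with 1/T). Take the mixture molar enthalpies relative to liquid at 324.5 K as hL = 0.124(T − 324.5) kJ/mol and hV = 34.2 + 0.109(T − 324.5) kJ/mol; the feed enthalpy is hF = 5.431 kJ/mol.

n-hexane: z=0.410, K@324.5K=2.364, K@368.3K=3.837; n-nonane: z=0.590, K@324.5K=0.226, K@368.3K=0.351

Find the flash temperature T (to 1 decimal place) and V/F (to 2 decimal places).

T = 328.9 K, V/F = 0.14

Adiabatic flash: solve Rachford–Rice at each trial T, then check hF = ψ·hV(T) + (1−ψ)·hL(T).
  T = 324.5 K: K = (2.364, 0.226), RR gives ψ = 0.097, H_out = 3.323 kJ/mol
  T = 368.3 K: K = (3.837, 0.351), RR gives ψ = 0.424, H_out = 19.646 kJ/mol
  T = 346.4 K: K = (3.058, 0.286), RR gives ψ = 0.287, H_out = 12.445 kJ/mol
  T = 335.4 K: K = (2.699, 0.255), RR gives ψ = 0.203, H_out = 8.258 kJ/mol
  T = 329.9 K: K = (2.527, 0.240), RR gives ψ = 0.153, H_out = 5.896 kJ/mol
  T = 327.2 K: K = (2.445, 0.233), RR gives ψ = 0.126, H_out = 4.646 kJ/mol
  T = 328.5 K: K = (2.484, 0.236), RR gives ψ = 0.139, H_out = 5.256 kJ/mol
Linear interpolation between T = 328.5 (H_out = 5.256) and T = 329.9 (H_out = 5.896) on hF = 5.431 gives T ≈ 328.9 K, at which ψ = 0.14.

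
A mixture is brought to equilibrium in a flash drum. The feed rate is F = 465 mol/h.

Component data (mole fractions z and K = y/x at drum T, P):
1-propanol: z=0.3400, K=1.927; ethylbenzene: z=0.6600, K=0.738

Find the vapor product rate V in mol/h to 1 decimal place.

V = 272.4 mol/h

Material balance + equilibrium reduce to Σ zᵢ(Kᵢ−1)/(1+V/F(Kᵢ−1)) = 0.
Feasibility: ΣzᵢKᵢ = 1.1423, Σzᵢ/Kᵢ = 1.0707 — both > 1, two phases present.
Binary case is linear: z₁(K₁−1)(1+V/F(K₂−1)) + z₂(K₂−1)(1+V/F(K₁−1)) = 0
⇒ V/F = [z₁(K₁−1)+z₂(K₂−1)] / [−(K₁−1)(K₂−1)] = 0.14226/0.24287 = 0.5857
Then V = V/F·F = 0.5857·465 = 272.4 mol/h and L = F − V = 192.6 mol/h.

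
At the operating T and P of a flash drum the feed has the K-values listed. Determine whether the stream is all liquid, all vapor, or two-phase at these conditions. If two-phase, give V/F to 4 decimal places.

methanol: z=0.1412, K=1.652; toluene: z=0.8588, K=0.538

all liquid

ΣzᵢKᵢ = 0.6953; Σzᵢ/Kᵢ = 1.6818.
Since ΣzᵢKᵢ < 1 the mixture is below its bubble point — single liquid phase.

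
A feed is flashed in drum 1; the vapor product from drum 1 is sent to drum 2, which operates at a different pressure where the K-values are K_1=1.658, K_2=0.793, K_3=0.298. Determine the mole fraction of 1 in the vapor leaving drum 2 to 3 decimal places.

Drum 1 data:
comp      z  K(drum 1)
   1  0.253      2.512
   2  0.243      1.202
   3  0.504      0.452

Drum 1:
Material balance + equilibrium reduce to Σ zᵢ(Kᵢ−1)/(1+ψ₁(Kᵢ−1)) = 0.
Feasibility: ΣzᵢKᵢ = 1.155, Σzᵢ/Kᵢ = 1.418 — both > 1, two phases present.
Newton iteration, ψ₁⁰ = 0.5:
  ψ₁ = 0.500: g = -0.1180, g' = -0.483 → ψ₁ = 0.256
  ψ₁ = 0.256: g = 0.0014, g' = -0.515 → ψ₁ = 0.258
Converged at ψ₁ = 0.258.
Drum-1 compositions:
  1: x = 0.182, y = 0.457
  2: x = 0.231, y = 0.278
  3: x = 0.587, y = 0.265
Drum-2 feed = drum-1 vapor: z₂ = (0.4570, 0.2776, 0.2654).
Drum 2:
Rachford–Rice: g(ψ₂) = Σ zᵢ(Kᵢ−1)/(1+ψ₂(Kᵢ−1)) = 0.
Feasibility: ΣzᵢKᵢ = 1.057, Σzᵢ/Kᵢ = 1.516 — both > 1, two phases present.
Newton iteration, ψ₂⁰ = 0.5:
  ψ₂ = 0.500: g = -0.1249, g' = -0.437 → ψ₂ = 0.214
  ψ₂ = 0.214: g = -0.0159, g' = -0.346 → ψ₂ = 0.169
  ψ₂ = 0.169: g = -0.0001, g' = -0.341 → ψ₂ = 0.168
Converged at ψ₂ = 0.168.
  1: x = 0.411, y = 0.682
  2: x = 0.288, y = 0.228
  3: x = 0.301, y = 0.090

y_1 (drum 2) = 0.682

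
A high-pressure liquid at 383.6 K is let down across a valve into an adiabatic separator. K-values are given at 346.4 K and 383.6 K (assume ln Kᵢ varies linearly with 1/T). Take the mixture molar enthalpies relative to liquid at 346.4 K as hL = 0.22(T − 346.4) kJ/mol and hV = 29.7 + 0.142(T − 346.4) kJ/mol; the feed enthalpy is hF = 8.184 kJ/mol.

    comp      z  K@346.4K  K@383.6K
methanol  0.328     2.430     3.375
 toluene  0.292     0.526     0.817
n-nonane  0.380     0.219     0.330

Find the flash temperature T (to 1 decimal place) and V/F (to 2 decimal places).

T = 360.4 K, V/F = 0.18

Adiabatic flash: solve Rachford–Rice at each trial T, then check hF = ψ·hV(T) + (1−ψ)·hL(T).
  T = 346.4 K: K = (2.430, 0.526, 0.219), RR gives ψ = 0.036, H_out = 1.066 kJ/mol
  T = 383.6 K: K = (3.375, 0.817, 0.330), RR gives ψ = 0.393, H_out = 18.707 kJ/mol
  T = 365.0 K: K = (2.888, 0.663, 0.272), RR gives ψ = 0.222, H_out = 10.357 kJ/mol
  T = 355.7 K: K = (2.655, 0.592, 0.245), RR gives ψ = 0.133, H_out = 5.897 kJ/mol
  T = 360.4 K: K = (2.772, 0.627, 0.258), RR gives ψ = 0.179, H_out = 8.187 kJ/mol
  T = 358.0 K: K = (2.712, 0.609, 0.251), RR gives ψ = 0.155, H_out = 7.028 kJ/mol
Linear interpolation between T = 358.0 (H_out = 7.028) and T = 360.4 (H_out = 8.187) on hF = 8.184 gives T ≈ 360.4 K, at which ψ = 0.18.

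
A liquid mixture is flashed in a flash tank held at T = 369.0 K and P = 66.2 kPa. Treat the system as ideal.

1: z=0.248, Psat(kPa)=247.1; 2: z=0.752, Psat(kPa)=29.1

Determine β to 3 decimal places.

Raoult's law: Kᵢ = Pᵢˢᵃᵗ/P = Pᵢˢᵃᵗ/66.2.
  K_1 = 247.1/66.2 = 3.73263, K_2 = 29.1/66.2 = 0.43958
Let β = V/F and solve Σ zᵢ(Kᵢ−1)/(1+β(Kᵢ−1)) = 0.
g(0) = ΣzᵢKᵢ − 1 = 0.256 and g(1) = 1 − Σzᵢ/Kᵢ = -0.777, so a root lies in (0, 1).
Binary case is linear: z₁(K₁−1)(1+β(K₂−1)) + z₂(K₂−1)(1+β(K₁−1)) = 0
⇒ β = [z₁(K₁−1)+z₂(K₂−1)] / [−(K₁−1)(K₂−1)] = 0.2563/1.5314 = 0.167

β = 0.167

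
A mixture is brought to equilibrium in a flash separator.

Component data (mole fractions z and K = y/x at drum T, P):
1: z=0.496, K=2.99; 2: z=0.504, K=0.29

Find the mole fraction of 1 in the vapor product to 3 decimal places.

Binary case is linear: z₁(K₁−1)(1+ψ(K₂−1)) + z₂(K₂−1)(1+ψ(K₁−1)) = 0
⇒ ψ = [z₁(K₁−1)+z₂(K₂−1)] / [−(K₁−1)(K₂−1)] = 0.6292/1.4129 = 0.445
Compositions from xᵢ = zᵢ/(1+ψ(Kᵢ−1)), yᵢ = Kᵢxᵢ:
  1: x = 0.263, y = 0.786
  2: x = 0.737, y = 0.214

y_1 = 0.786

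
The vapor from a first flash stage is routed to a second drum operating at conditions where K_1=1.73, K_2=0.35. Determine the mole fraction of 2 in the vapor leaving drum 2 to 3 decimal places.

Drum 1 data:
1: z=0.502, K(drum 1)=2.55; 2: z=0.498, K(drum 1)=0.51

Drum 1:
Let ψ₁ = V/F and solve Σ zᵢ(Kᵢ−1)/(1+ψ₁(Kᵢ−1)) = 0.
g(0) = ΣzᵢKᵢ − 1 = 0.534 and g(1) = 1 − Σzᵢ/Kᵢ = -0.173, so a root lies in (0, 1).
Newton iteration, ψ₁⁰ = 0.35:
  ψ₁ = 0.350: g = 0.2099, g' = -0.681 → ψ₁ = 0.658
  ψ₁ = 0.658: g = 0.0250, g' = -0.556 → ψ₁ = 0.703
Converged at ψ₁ = 0.703.
Drum-1 compositions:
  1: x = 0.240, y = 0.612
  2: x = 0.760, y = 0.387
Drum-2 feed = drum-1 vapor: z₂ = (0.6125, 0.3875).
Drum 2:
Material balance + equilibrium reduce to Σ zᵢ(Kᵢ−1)/(1+ψ₂(Kᵢ−1)) = 0.
g(0) = ΣzᵢKᵢ − 1 = 0.195 and g(1) = 1 − Σzᵢ/Kᵢ = -0.461, so a root lies in (0, 1).
Binary case is linear: z₁(K₁−1)(1+ψ₂(K₂−1)) + z₂(K₂−1)(1+ψ₂(K₁−1)) = 0
⇒ ψ₂ = [z₁(K₁−1)+z₂(K₂−1)] / [−(K₁−1)(K₂−1)] = 0.1952/0.4745 = 0.411
  1: x = 0.471, y = 0.815
  2: x = 0.529, y = 0.185

y_2 (drum 2) = 0.185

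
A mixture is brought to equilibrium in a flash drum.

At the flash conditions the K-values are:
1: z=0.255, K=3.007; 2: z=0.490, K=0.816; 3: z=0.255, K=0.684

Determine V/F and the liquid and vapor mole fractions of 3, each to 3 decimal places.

V/F = 0.725, x_3 = 0.331, y_3 = 0.226

Newton iteration, V/F⁰ = 0.5:
  V/F = 0.500: g = 0.0604, g' = -0.312 → V/F = 0.694
  V/F = 0.694: g = 0.0074, g' = -0.243 → V/F = 0.724
  V/F = 0.724: g = 0.0001, g' = -0.236 → V/F = 0.725
Converged at V/F = 0.725.
Compositions from xᵢ = zᵢ/(1+V/F(Kᵢ−1)), yᵢ = Kᵢxᵢ:
  1: x = 0.104, y = 0.312
  2: x = 0.565, y = 0.461
  3: x = 0.331, y = 0.226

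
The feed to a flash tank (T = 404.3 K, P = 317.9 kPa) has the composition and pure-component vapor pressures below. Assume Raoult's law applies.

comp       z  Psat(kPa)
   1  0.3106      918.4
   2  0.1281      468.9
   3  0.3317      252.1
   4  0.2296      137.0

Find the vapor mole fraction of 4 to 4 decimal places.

y_4 = 0.1648

Raoult's law: Kᵢ = Pᵢˢᵃᵗ/P = Pᵢˢᵃᵗ/317.9.
  K_1 = 918.4/317.9 = 2.888959, K_2 = 468.9/317.9 = 1.474992, K_3 = 252.1/317.9 = 0.793017, K_4 = 137.0/317.9 = 0.430953
Let ψ = V/F and solve Σ zᵢ(Kᵢ−1)/(1+ψ(Kᵢ−1)) = 0.
g(0) = ΣzᵢKᵢ − 1 = 0.4482 and g(1) = 1 − Σzᵢ/Kᵢ = -0.1454, so a root lies in (0, 1).
Iterate (Newton) starting at ψ = 0.52:
  ψ = 0.5200: g = 0.08228, g' = -0.4685 → ψ = 0.6956
  ψ = 0.6956: g = 0.00282, g' = -0.4464 → ψ = 0.7019
Converged at ψ = 0.7019.
Compositions from xᵢ = zᵢ/(1+ψ(Kᵢ−1)), yᵢ = Kᵢxᵢ:
  1: x = 0.1335, y = 0.3858
  2: x = 0.0961, y = 0.1417
  3: x = 0.3881, y = 0.3078
  4: x = 0.3823, y = 0.1648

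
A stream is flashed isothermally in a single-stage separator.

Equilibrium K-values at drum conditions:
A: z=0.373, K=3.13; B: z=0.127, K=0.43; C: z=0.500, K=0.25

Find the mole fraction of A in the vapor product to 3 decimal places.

Rachford–Rice: g(ψ) = Σ zᵢ(Kᵢ−1)/(1+ψ(Kᵢ−1)) = 0.
Check two-phase: ΣzᵢKᵢ = 1.347 > 1 and Σzᵢ/Kᵢ = 2.415 > 1, so g(0) = 0.347 > 0 and g(1) = -1.415 < 0.
Newton–Raphson from ψ = 0.43:
  ψ = 0.430: g = -0.2347, g' = -1.146 → ψ = 0.225
  ψ = 0.225: g = 0.0027, g' = -1.234 → ψ = 0.227
Converged at ψ = 0.227.
Compositions from xᵢ = zᵢ/(1+ψ(Kᵢ−1)), yᵢ = Kᵢxᵢ:
  A: x = 0.251, y = 0.787
  B: x = 0.146, y = 0.063
  C: x = 0.603, y = 0.151

y_A = 0.787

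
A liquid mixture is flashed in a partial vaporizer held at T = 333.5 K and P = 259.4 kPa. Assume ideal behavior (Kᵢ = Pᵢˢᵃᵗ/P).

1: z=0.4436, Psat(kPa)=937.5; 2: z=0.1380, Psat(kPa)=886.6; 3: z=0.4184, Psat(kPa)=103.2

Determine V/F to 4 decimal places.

V/F = 0.8028

Raoult's law: Kᵢ = Pᵢˢᵃᵗ/P = Pᵢˢᵃᵗ/259.4.
  K_1 = 937.5/259.4 = 3.614109, K_2 = 886.6/259.4 = 3.417887, K_3 = 103.2/259.4 = 0.397841
Rachford–Rice: g(V/F) = Σ zᵢ(Kᵢ−1)/(1+V/F(Kᵢ−1)) = 0.
g(0) = ΣzᵢKᵢ − 1 = 1.2413 and g(1) = 1 − Σzᵢ/Kᵢ = -0.2148, so a root lies in (0, 1).
Iterate (Newton) starting at V/F = 0.5:
  V/F = 0.5000: g = 0.29322, g' = -1.0454 → V/F = 0.7805
  V/F = 0.7805: g = 0.02166, g' = -0.9648 → V/F = 0.8029
  V/F = 0.8029: g = -0.00014, g' = -0.9776 → V/F = 0.8028
Converged at V/F = 0.8028.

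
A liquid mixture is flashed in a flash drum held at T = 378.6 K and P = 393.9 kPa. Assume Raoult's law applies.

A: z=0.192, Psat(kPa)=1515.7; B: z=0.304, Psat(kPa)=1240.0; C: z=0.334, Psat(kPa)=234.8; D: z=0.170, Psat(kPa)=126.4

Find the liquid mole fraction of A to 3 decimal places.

Raoult's law: Kᵢ = Pᵢˢᵃᵗ/P = Pᵢˢᵃᵗ/393.9.
  K_A = 1515.7/393.9 = 3.84793, K_B = 1240.0/393.9 = 3.14801, K_C = 234.8/393.9 = 0.59609, K_D = 126.4/393.9 = 0.32089
Let β = V/F and solve Σ zᵢ(Kᵢ−1)/(1+β(Kᵢ−1)) = 0.
Check two-phase: ΣzᵢKᵢ = 1.949 > 1 and Σzᵢ/Kᵢ = 1.237 > 1, so g(0) = 0.949 > 0 and g(1) = -0.237 < 0.
Newton–Raphson from β = 0.69:
  β = 0.690: g = 0.0432, g' = -0.787 → β = 0.745
Converged at β = 0.745.
Compositions from xᵢ = zᵢ/(1+β(Kᵢ−1)), yᵢ = Kᵢxᵢ:
  A: x = 0.062, y = 0.237
  B: x = 0.117, y = 0.368
  C: x = 0.478, y = 0.285
  D: x = 0.344, y = 0.110

x_A = 0.062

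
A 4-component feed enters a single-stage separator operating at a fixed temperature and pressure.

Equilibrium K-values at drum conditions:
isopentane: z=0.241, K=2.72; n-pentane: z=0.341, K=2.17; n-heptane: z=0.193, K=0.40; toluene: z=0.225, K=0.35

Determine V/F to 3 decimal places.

V/F = 0.623

Material balance + equilibrium reduce to Σ zᵢ(Kᵢ−1)/(1+V/F(Kᵢ−1)) = 0.
g(0) = ΣzᵢKᵢ − 1 = 0.551 and g(1) = 1 − Σzᵢ/Kᵢ = -0.371, so a root lies in (0, 1).
Iterate (Newton) starting at V/F = 0.36:
  V/F = 0.360: g = 0.1981, g' = -0.778 → V/F = 0.615
  V/F = 0.615: g = 0.0066, g' = -0.764 → V/F = 0.623
Converged at V/F = 0.623.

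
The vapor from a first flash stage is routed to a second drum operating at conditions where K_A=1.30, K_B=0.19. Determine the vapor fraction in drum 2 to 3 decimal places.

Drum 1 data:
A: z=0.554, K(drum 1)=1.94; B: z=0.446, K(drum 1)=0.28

V/F (drum 2) = 0.510

Drum 1:
Iterate (Newton) starting at ψ₁ = 0.49:
  ψ₁ = 0.490: g = -0.1396, g' = -0.781 → ψ₁ = 0.311
  ψ₁ = 0.311: g = -0.0110, g' = -0.677 → ψ₁ = 0.295
Converged at ψ₁ = 0.295.
Drum-1 compositions:
  A: x = 0.434, y = 0.841
  B: x = 0.566, y = 0.159
Drum-2 feed = drum-1 vapor: z₂ = (0.8414, 0.1586).
Drum 2:
Let ψ₂ = V/F and solve Σ zᵢ(Kᵢ−1)/(1+ψ₂(Kᵢ−1)) = 0.
Feasibility: ΣzᵢKᵢ = 1.124, Σzᵢ/Kᵢ = 1.482 — both > 1, two phases present.
Binary case is linear: z₁(K₁−1)(1+ψ₂(K₂−1)) + z₂(K₂−1)(1+ψ₂(K₁−1)) = 0
⇒ ψ₂ = [z₁(K₁−1)+z₂(K₂−1)] / [−(K₁−1)(K₂−1)] = 0.1240/0.2430 = 0.510
  A: x = 0.730, y = 0.949
  B: x = 0.270, y = 0.051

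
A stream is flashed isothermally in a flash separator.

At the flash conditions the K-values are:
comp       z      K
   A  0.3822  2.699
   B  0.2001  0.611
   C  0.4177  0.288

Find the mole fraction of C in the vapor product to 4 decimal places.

y_C = 0.1475

Iterate (Newton) starting at β = 0.5:
  β = 0.5000: g = -0.20734, g' = -0.8798 → β = 0.2643
  β = 0.2643: g = -0.00499, g' = -0.8843 → β = 0.2587
Converged at β = 0.2587.
Compositions from xᵢ = zᵢ/(1+β(Kᵢ−1)), yᵢ = Kᵢxᵢ:
  A: x = 0.2655, y = 0.7166
  B: x = 0.2225, y = 0.1359
  C: x = 0.5120, y = 0.1475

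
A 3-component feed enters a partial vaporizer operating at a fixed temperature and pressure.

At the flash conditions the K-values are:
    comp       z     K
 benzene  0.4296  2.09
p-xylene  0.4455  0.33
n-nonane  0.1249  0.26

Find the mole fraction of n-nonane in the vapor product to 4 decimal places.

Material balance + equilibrium reduce to Σ zᵢ(Kᵢ−1)/(1+ψ(Kᵢ−1)) = 0.
Check two-phase: ΣzᵢKᵢ = 1.0774 > 1 and Σzᵢ/Kᵢ = 2.0359 > 1, so g(0) = 0.0774 > 0 and g(1) = -1.0359 < 0.
Iterate (Newton) starting at ψ = 0.43:
  ψ = 0.4300: g = -0.23601, g' = -0.7784 → ψ = 0.1268
  ψ = 0.1268: g = -0.01678, g' = -0.7161 → ψ = 0.1034
  ψ = 0.1034: g = 0.00008, g' = -0.7233 → ψ = 0.1035
Converged at ψ = 0.1035.
Compositions from xᵢ = zᵢ/(1+ψ(Kᵢ−1)), yᵢ = Kᵢxᵢ:
  benzene: x = 0.3861, y = 0.8069
  p-xylene: x = 0.4787, y = 0.1580
  n-nonane: x = 0.1353, y = 0.0352

y_n-nonane = 0.0352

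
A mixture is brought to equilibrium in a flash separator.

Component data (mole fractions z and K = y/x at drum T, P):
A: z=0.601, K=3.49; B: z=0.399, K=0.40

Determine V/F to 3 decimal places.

V/F = 0.841

Rachford–Rice: g(V/F) = Σ zᵢ(Kᵢ−1)/(1+V/F(Kᵢ−1)) = 0.
Feasibility: ΣzᵢKᵢ = 2.257, Σzᵢ/Kᵢ = 1.170 — both > 1, two phases present.
Newton iteration, V/F⁰ = 0.5:
  V/F = 0.500: g = 0.3246, g' = -1.032 → V/F = 0.814
  V/F = 0.814: g = 0.0261, g' = -0.956 → V/F = 0.842
  V/F = 0.842: g = -0.0003, g' = -0.975 → V/F = 0.841
Converged at V/F = 0.841.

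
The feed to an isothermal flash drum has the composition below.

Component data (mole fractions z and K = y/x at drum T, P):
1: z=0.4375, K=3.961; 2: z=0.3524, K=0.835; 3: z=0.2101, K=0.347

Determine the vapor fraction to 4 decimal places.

ψ = 0.8401

Let ψ = V/F and solve Σ zᵢ(Kᵢ−1)/(1+ψ(Kᵢ−1)) = 0.
Check two-phase: ΣzᵢKᵢ = 2.1001 > 1 and Σzᵢ/Kᵢ = 1.1380 > 1, so g(0) = 1.1001 > 0 and g(1) = -0.1380 < 0.
Newton–Raphson from ψ = 0.33:
  ψ = 0.3300: g = 0.41884, g' = -1.1376 → ψ = 0.6982
  ψ = 0.6982: g = 0.10446, g' = -0.7226 → ψ = 0.8427
  ψ = 0.8427: g = -0.00202, g' = -0.7699 → ψ = 0.8401
Converged at ψ = 0.8401.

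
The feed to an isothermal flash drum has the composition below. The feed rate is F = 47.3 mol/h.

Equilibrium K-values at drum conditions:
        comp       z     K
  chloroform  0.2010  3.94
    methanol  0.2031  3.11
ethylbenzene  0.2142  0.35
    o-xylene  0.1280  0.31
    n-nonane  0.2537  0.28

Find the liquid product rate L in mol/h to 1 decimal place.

L = 30.9 mol/h

Iterate (Newton) starting at ψ = 0.48:
  ψ = 0.4800: g = -0.15557, g' = -1.1566 → ψ = 0.3455
  ψ = 0.3455: g = 0.00236, g' = -1.2187 → ψ = 0.3474
Converged at ψ = 0.3474.
Then V = ψ·F = 0.3474·47.3 = 16.4 mol/h and L = F − V = 30.9 mol/h.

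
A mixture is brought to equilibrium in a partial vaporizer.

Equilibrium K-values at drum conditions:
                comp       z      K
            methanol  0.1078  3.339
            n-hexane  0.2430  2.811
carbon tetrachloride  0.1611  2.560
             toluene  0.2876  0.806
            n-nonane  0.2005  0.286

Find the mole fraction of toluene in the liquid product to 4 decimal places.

Rachford–Rice: g(V/F) = Σ zᵢ(Kᵢ−1)/(1+V/F(Kᵢ−1)) = 0.
Check two-phase: ΣzᵢKᵢ = 1.7446 > 1 and Σzᵢ/Kᵢ = 1.2395 > 1, so g(0) = 0.7446 > 0 and g(1) = -0.2395 < 0.
Newton–Raphson from V/F = 0.5:
  V/F = 0.5000: g = 0.20393, g' = -0.7290 → V/F = 0.7797
  V/F = 0.7797: g = -0.00357, g' = -0.8260 → V/F = 0.7754
Converged at V/F = 0.7754.
Compositions from xᵢ = zᵢ/(1+V/F(Kᵢ−1)), yᵢ = Kᵢxᵢ:
  methanol: x = 0.0383, y = 0.1279
  n-hexane: x = 0.1011, y = 0.2841
  carbon tetrachloride: x = 0.0729, y = 0.1866
  toluene: x = 0.3385, y = 0.2728
  n-nonane: x = 0.4492, y = 0.1285

x_toluene = 0.3385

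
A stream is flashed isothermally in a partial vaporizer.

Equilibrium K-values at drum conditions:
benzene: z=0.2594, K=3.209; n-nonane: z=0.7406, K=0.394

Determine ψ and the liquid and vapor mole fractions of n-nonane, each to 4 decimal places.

Let ψ = V/F and solve Σ zᵢ(Kᵢ−1)/(1+ψ(Kᵢ−1)) = 0.
Feasibility: ΣzᵢKᵢ = 1.1242, Σzᵢ/Kᵢ = 1.9605 — both > 1, two phases present.
Binary case is linear: z₁(K₁−1)(1+ψ(K₂−1)) + z₂(K₂−1)(1+ψ(K₁−1)) = 0
⇒ ψ = [z₁(K₁−1)+z₂(K₂−1)] / [−(K₁−1)(K₂−1)] = 0.12421/1.33865 = 0.0928
Compositions from xᵢ = zᵢ/(1+ψ(Kᵢ−1)), yᵢ = Kᵢxᵢ:
  benzene: x = 0.2153, y = 0.6908
  n-nonane: x = 0.7847, y = 0.3092

ψ = 0.0928, x_n-nonane = 0.7847, y_n-nonane = 0.3092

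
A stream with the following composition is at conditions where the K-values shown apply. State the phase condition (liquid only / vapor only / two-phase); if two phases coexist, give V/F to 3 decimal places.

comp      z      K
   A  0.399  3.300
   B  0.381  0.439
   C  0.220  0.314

ΣzᵢKᵢ = 1.553; Σzᵢ/Kᵢ = 1.689.
Both exceed 1, so a two-phase solution exists.
Newton iteration, ψ⁰ = 0.5:
  ψ = 0.500: g = -0.0999, g' = -0.928 → ψ = 0.392
  ψ = 0.392: g = 0.0019, g' = -0.974 → ψ = 0.394
Converged at ψ = 0.394.

two-phase, V/F = 0.394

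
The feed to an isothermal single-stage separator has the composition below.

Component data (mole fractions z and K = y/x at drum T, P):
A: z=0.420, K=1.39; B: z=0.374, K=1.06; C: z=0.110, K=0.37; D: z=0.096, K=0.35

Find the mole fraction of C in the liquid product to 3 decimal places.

x_C = 0.139

Let β = V/F and solve Σ zᵢ(Kᵢ−1)/(1+β(Kᵢ−1)) = 0.
g(0) = ΣzᵢKᵢ − 1 = 0.055 and g(1) = 1 − Σzᵢ/Kᵢ = -0.227, so a root lies in (0, 1).
Newton iteration, β⁰ = 0.5:
  β = 0.500: g = -0.0348, g' = -0.228 → β = 0.348
  β = 0.348: g = -0.0031, g' = -0.190 → β = 0.331
Converged at β = 0.331.
Compositions from xᵢ = zᵢ/(1+β(Kᵢ−1)), yᵢ = Kᵢxᵢ:
  A: x = 0.372, y = 0.517
  B: x = 0.367, y = 0.389
  C: x = 0.139, y = 0.051
  D: x = 0.122, y = 0.043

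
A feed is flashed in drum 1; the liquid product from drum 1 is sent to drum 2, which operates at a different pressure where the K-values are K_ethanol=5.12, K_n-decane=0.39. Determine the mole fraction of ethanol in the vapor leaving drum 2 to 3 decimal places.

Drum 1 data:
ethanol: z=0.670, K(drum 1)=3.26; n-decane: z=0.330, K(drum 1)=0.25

y_ethanol (drum 2) = 0.660

Drum 1:
Material balance + equilibrium reduce to Σ zᵢ(Kᵢ−1)/(1+ψ₁(Kᵢ−1)) = 0.
Check two-phase: ΣzᵢKᵢ = 2.267 > 1 and Σzᵢ/Kᵢ = 1.526 > 1, so g(0) = 1.267 > 0 and g(1) = -0.526 < 0.
Binary case is linear: z₁(K₁−1)(1+ψ₁(K₂−1)) + z₂(K₂−1)(1+ψ₁(K₁−1)) = 0
⇒ ψ₁ = [z₁(K₁−1)+z₂(K₂−1)] / [−(K₁−1)(K₂−1)] = 1.2667/1.6950 = 0.747
Drum-1 compositions:
  ethanol: x = 0.249, y = 0.812
  n-decane: x = 0.751, y = 0.188
Drum-2 feed = drum-1 liquid: z₂ = (0.2492, 0.7508).
Drum 2:
Let ψ₂ = V/F and solve Σ zᵢ(Kᵢ−1)/(1+ψ₂(Kᵢ−1)) = 0.
Check two-phase: ΣzᵢKᵢ = 1.569 > 1 and Σzᵢ/Kᵢ = 1.974 > 1, so g(0) = 0.569 > 0 and g(1) = -0.974 < 0.
Newton–Raphson from ψ₂ = 0.5:
  ψ₂ = 0.500: g = -0.3235, g' = -1.030 → ψ₂ = 0.186
  ψ₂ = 0.186: g = 0.0647, g' = -1.712 → ψ₂ = 0.224
  ψ₂ = 0.224: g = 0.0038, g' = -1.520 → ψ₂ = 0.226
Converged at ψ₂ = 0.226.
  ethanol: x = 0.129, y = 0.660
  n-decane: x = 0.871, y = 0.340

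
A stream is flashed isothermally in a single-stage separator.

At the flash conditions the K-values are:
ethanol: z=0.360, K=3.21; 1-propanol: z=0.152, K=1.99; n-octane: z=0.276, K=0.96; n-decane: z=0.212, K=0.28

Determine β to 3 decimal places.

Material balance + equilibrium reduce to Σ zᵢ(Kᵢ−1)/(1+β(Kᵢ−1)) = 0.
Check two-phase: ΣzᵢKᵢ = 1.782 > 1 and Σzᵢ/Kᵢ = 1.233 > 1, so g(0) = 0.782 > 0 and g(1) = -0.233 < 0.
Iterate (Newton) starting at β = 0.5:
  β = 0.500: g = 0.2288, g' = -0.732 → β = 0.813
  β = 0.813: g = -0.0113, g' = -0.909 → β = 0.800
Converged at β = 0.800.

β = 0.800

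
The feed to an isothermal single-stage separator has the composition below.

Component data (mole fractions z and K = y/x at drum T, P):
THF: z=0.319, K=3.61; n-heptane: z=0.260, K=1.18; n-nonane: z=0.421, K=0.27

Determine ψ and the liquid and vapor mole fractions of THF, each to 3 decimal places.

ψ = 0.417, x_THF = 0.153, y_THF = 0.551

Material balance + equilibrium reduce to Σ zᵢ(Kᵢ−1)/(1+ψ(Kᵢ−1)) = 0.
Check two-phase: ΣzᵢKᵢ = 1.572 > 1 and Σzᵢ/Kᵢ = 1.868 > 1, so g(0) = 0.572 > 0 and g(1) = -0.868 < 0.
Iterate (Newton) starting at ψ = 0.59:
  ψ = 0.590: g = -0.1697, g' = -1.036 → ψ = 0.426
  ψ = 0.426: g = -0.0085, g' = -0.967 → ψ = 0.417
Converged at ψ = 0.417.
Compositions from xᵢ = zᵢ/(1+ψ(Kᵢ−1)), yᵢ = Kᵢxᵢ:
  THF: x = 0.153, y = 0.551
  n-heptane: x = 0.242, y = 0.285
  n-nonane: x = 0.605, y = 0.163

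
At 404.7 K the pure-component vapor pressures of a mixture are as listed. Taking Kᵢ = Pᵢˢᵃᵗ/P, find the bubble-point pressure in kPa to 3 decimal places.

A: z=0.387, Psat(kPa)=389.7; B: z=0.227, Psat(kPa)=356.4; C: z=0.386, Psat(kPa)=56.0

Pbub = 253.333 kPa

At the bubble point ψ → 0, so ΣzᵢKᵢ = 1 with Kᵢ = Pᵢˢᵃᵗ/P ⇒ P = ΣzᵢPᵢˢᵃᵗ.
P = 0.387·389.7 + 0.227·356.4 + 0.386·56.0 = 253.333 kPa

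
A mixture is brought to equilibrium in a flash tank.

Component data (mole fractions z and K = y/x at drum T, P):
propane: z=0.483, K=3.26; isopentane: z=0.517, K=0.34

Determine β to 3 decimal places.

Let β = V/F and solve Σ zᵢ(Kᵢ−1)/(1+β(Kᵢ−1)) = 0.
Check two-phase: ΣzᵢKᵢ = 1.750 > 1 and Σzᵢ/Kᵢ = 1.669 > 1, so g(0) = 0.750 > 0 and g(1) = -0.669 < 0.
Newton–Raphson from β = 0.5:
  β = 0.500: g = 0.0032, g' = -1.045 → β = 0.503
Converged at β = 0.503.

β = 0.503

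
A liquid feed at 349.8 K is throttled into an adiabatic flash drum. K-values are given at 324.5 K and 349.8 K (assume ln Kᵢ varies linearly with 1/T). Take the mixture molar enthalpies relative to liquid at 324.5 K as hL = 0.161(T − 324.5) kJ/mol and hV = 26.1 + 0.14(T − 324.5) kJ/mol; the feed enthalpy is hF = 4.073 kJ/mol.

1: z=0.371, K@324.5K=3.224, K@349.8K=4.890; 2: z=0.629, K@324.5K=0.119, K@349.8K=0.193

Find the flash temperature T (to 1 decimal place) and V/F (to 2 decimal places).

T = 325.7 K, V/F = 0.15

Adiabatic flash: solve Rachford–Rice at each trial T, then check hF = ψ·hV(T) + (1−ψ)·hL(T).
  T = 324.5 K: K = (3.224, 0.119), RR gives ψ = 0.138, H_out = 3.609 kJ/mol
  T = 349.8 K: K = (4.890, 0.193), RR gives ψ = 0.298, H_out = 11.694 kJ/mol
  T = 337.1 K: K = (3.998, 0.153), RR gives ψ = 0.228, H_out = 7.922 kJ/mol
  T = 330.8 K: K = (3.598, 0.135), RR gives ψ = 0.187, H_out = 5.866 kJ/mol
  T = 327.6 K: K = (3.405, 0.127), RR gives ψ = 0.163, H_out = 4.750 kJ/mol
  T = 326.1 K: K = (3.316, 0.123), RR gives ψ = 0.151, H_out = 4.206 kJ/mol
Linear interpolation between T = 324.5 (H_out = 3.609) and T = 326.1 (H_out = 4.206) on hF = 4.073 gives T ≈ 325.7 K, at which ψ = 0.15.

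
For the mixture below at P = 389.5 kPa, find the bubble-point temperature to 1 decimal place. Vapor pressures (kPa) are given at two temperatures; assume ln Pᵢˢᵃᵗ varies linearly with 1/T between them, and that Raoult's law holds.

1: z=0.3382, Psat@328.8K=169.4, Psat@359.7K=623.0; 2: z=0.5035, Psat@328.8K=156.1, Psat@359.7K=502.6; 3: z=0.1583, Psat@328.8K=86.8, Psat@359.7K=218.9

Bubble-point temperature: ΣzᵢPᵢˢᵃᵗ(T) = P. Interpolate ln Pᵢˢᵃᵗ = aᵢ + bᵢ/T.
  T = 328.8 K: ΣzᵢPᵢˢᵃᵗ = 149.63 kPa
  T = 359.7 K: ΣzᵢPᵢˢᵃᵗ = 498.41 kPa
  T = 344.2 K: ΣzᵢPᵢˢᵃᵗ = 279.64 kPa
  T = 351.9 K: ΣzᵢPᵢˢᵃᵗ = 374.90 kPa
  T = 355.8 K: ΣzᵢPᵢˢᵃᵗ = 432.91 kPa
  T = 353.9 K: ΣzᵢPᵢˢᵃᵗ = 403.76 kPa
Interpolating between 351.9 K and 353.9 K gives T ≈ 352.9 K.

T = 352.9 K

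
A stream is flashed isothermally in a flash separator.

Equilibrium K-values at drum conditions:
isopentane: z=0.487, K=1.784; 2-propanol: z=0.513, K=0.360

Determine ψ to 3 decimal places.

ψ = 0.107

Rachford–Rice: g(ψ) = Σ zᵢ(Kᵢ−1)/(1+ψ(Kᵢ−1)) = 0.
Feasibility: ΣzᵢKᵢ = 1.053, Σzᵢ/Kᵢ = 1.698 — both > 1, two phases present.
Binary case is linear: z₁(K₁−1)(1+ψ(K₂−1)) + z₂(K₂−1)(1+ψ(K₁−1)) = 0
⇒ ψ = [z₁(K₁−1)+z₂(K₂−1)] / [−(K₁−1)(K₂−1)] = 0.0535/0.5018 = 0.107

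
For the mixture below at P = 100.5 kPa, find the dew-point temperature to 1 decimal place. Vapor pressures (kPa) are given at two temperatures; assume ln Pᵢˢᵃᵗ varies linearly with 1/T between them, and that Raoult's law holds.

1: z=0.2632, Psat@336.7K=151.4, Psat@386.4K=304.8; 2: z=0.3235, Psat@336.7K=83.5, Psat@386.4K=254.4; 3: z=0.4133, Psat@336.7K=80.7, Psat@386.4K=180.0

Dew-point temperature: Σzᵢ·P/Pᵢˢᵃᵗ(T) = 1. Interpolate ln Pᵢˢᵃᵗ = aᵢ + bᵢ/T.
  T = 336.7 K: ΣzᵢP/Pᵢˢᵃᵗ = 1.0788
  T = 386.4 K: ΣzᵢP/Pᵢˢᵃᵗ = 0.4453
  T = 361.5 K: ΣzᵢP/Pᵢˢᵃᵗ = 0.6708
  T = 349.1 K: ΣzᵢP/Pᵢˢᵃᵗ = 0.8427
  T = 342.9 K: ΣzᵢP/Pᵢˢᵃᵗ = 0.9511
  T = 339.8 K: ΣzᵢP/Pᵢˢᵃᵗ = 1.0123
  T = 341.4 K: ΣzᵢP/Pᵢˢᵃᵗ = 0.9801
Interpolating between 339.8 K and 341.4 K gives T ≈ 340.4 K.

T = 340.4 K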